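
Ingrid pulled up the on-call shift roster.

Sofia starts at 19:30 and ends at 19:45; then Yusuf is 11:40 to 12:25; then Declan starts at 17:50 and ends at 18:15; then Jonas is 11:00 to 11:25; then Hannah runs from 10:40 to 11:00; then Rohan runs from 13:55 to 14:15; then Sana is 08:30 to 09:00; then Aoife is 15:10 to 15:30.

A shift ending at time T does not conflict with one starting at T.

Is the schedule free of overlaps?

Sorted by start: Sana, Hannah, Jonas, Yusuf, Rohan, Aoife, Declan, Sofia.
Hannah starts after Sana ends, so nothing later overlaps Sana either.
Jonas starts exactly when Hannah ends (back-to-back, no overlap), so nothing later overlaps Hannah either.
Yusuf starts after Jonas ends, so nothing later overlaps Jonas either.
Rohan starts after Yusuf ends, so nothing later overlaps Yusuf either.
Aoife starts after Rohan ends, so nothing later overlaps Rohan either.
Declan starts after Aoife ends, so nothing later overlaps Aoife either.
Sofia starts after Declan ends.
Every pair is clear; the schedule has no overlaps.

Yes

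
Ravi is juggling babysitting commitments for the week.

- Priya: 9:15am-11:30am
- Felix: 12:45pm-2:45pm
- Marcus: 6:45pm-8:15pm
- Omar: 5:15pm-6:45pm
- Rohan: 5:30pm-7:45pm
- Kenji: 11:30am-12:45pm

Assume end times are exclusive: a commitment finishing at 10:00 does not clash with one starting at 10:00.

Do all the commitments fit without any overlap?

No

Sorted by start: Priya, Kenji, Felix, Omar, Rohan, Marcus.
Kenji starts exactly when Priya ends (back-to-back, no overlap); Priya is clear from here.
Felix starts exactly when Kenji ends (back-to-back, no overlap); Kenji is clear from here.
Omar starts after Felix ends; Felix is clear from here.
Rohan starts before Omar ends → Omar and Rohan overlap.
That's a conflict, so the schedule is not conflict-free.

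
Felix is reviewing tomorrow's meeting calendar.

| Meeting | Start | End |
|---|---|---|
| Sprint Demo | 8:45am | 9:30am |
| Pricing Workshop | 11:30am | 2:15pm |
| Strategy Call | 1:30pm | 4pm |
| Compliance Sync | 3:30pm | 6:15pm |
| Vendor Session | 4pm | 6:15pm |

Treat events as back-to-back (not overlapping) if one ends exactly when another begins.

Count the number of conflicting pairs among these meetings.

3

Two intervals overlap when each starts before the other ends.
Sorted by start: Sprint Demo, Pricing Workshop, Strategy Call, Compliance Sync, Vendor Session.
Pricing Workshop starts after Sprint Demo ends, so Sprint Demo has no further overlaps.
Strategy Call starts before Pricing Workshop ends → Pricing Workshop and Strategy Call overlap.
Compliance Sync starts after Pricing Workshop ends, so Pricing Workshop has no further overlaps.
Compliance Sync starts before Strategy Call ends → Strategy Call and Compliance Sync overlap.
Vendor Session starts exactly when Strategy Call ends (back-to-back, no overlap).
Vendor Session starts before Compliance Sync ends → Compliance Sync and Vendor Session overlap.
Overlapping pairs: Compliance Sync & Strategy Call, Compliance Sync & Vendor Session, Pricing Workshop & Strategy Call — 3 in total.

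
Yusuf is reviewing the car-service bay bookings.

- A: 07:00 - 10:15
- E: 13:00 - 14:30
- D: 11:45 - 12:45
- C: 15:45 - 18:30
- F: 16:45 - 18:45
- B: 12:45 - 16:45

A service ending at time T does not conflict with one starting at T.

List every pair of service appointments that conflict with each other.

B & C, B & E, C & F

Check each pair: they overlap iff neither finishes before the other starts.
Sorted by start: A, D, B, E, C, F.
D starts after A ends, so A has no further overlaps.
B starts exactly when D ends (back-to-back, no overlap), so D has no further overlaps.
E starts before B ends → B and E overlap.
C starts before B ends → B and C overlap.
F starts exactly when B ends (back-to-back, no overlap).
C starts after E ends, so E has no further overlaps.
F starts before C ends → C and F overlap.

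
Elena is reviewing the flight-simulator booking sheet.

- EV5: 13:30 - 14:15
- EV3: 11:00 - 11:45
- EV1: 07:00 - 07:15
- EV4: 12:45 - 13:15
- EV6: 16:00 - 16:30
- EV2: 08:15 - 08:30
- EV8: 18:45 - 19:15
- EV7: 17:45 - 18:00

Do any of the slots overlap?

Sorted by start: EV1, EV2, EV3, EV4, EV5, EV6, EV7, EV8.
EV2 starts after EV1 ends — done with EV1.
EV3 starts after EV2 ends — done with EV2.
EV4 starts after EV3 ends — done with EV3.
EV5 starts after EV4 ends — done with EV4.
EV6 starts after EV5 ends — done with EV5.
EV7 starts after EV6 ends — done with EV6.
EV8 starts after EV7 ends.
Every pair is clear; the schedule has no overlaps.

No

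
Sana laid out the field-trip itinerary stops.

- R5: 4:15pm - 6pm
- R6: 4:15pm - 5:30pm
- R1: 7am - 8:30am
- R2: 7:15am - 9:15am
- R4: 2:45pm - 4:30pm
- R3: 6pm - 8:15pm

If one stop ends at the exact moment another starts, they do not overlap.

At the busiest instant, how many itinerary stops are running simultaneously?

Sort all start/end points and keep a running count:
7am start R1 → 1
7:15am start R2 → 2
8:30am end R1 → 1
9:15am end R2 → 0
2:45pm start R4 → 1
4:15pm start R5 → 2
4:15pm start R6 → 3
4:30pm end R4 → 2
5:30pm end R6 → 1
6pm end R5 → 0
6pm start R3 → 1
8:15pm end R3 → 0
Peak is 3, at 4:15pm (R4, R5, R6).

3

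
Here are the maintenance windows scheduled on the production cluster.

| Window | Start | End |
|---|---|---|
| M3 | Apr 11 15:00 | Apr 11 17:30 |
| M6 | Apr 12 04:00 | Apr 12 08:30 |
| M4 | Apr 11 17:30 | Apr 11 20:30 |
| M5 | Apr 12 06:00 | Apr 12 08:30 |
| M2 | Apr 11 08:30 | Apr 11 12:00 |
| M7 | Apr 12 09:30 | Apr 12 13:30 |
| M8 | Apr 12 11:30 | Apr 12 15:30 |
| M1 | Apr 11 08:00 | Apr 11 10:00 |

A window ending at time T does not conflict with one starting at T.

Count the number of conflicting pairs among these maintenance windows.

3

Sorted by start: M1, M2, M3, M4, M6, M5, M7, M8.
M2 starts before M1 ends → M1 and M2 overlap.
M3 starts after M1 ends — done with M1.
M3 starts after M2 ends — done with M2.
M4 starts exactly when M3 ends (back-to-back, no overlap) — done with M3.
M6 starts after M4 ends — done with M4.
M5 starts before M6 ends → M6 and M5 overlap.
M7 starts after M6 ends — done with M6.
M7 starts after M5 ends — done with M5.
M8 starts before M7 ends → M7 and M8 overlap.
Overlapping pairs: M1 & M2, M5 & M6, M7 & M8 — 3 in total.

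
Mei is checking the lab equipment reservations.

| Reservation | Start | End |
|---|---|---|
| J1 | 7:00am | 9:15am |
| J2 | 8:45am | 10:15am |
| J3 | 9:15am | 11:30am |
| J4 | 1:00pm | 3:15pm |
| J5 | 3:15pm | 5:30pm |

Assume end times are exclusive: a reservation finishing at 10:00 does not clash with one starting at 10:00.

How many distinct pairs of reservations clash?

2

Sorted by start: J1, J2, J3, J4, J5.
J2 starts before J1 ends → J1 and J2 overlap.
J3 starts exactly when J1 ends (back-to-back, no overlap), so J1 has no further overlaps.
J3 starts before J2 ends → J2 and J3 overlap.
J4 starts after J2 ends, so J2 has no further overlaps.
J4 starts after J3 ends, so J3 has no further overlaps.
J5 starts exactly when J4 ends (back-to-back, no overlap).
Overlapping pairs: J1 & J2, J2 & J3 — 2 in total.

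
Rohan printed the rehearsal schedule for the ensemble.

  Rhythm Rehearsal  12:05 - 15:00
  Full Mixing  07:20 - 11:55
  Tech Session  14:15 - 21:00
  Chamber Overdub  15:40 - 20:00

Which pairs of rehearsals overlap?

Sorted by start: Full Mixing, Rhythm Rehearsal, Tech Session, Chamber Overdub.
Rhythm Rehearsal starts after Full Mixing ends — done with Full Mixing.
Tech Session starts before Rhythm Rehearsal ends → Rhythm Rehearsal and Tech Session overlap.
Chamber Overdub starts after Rhythm Rehearsal ends.
Chamber Overdub starts before Tech Session ends → Tech Session and Chamber Overdub overlap.

Chamber Overdub & Tech Session, Rhythm Rehearsal & Tech Session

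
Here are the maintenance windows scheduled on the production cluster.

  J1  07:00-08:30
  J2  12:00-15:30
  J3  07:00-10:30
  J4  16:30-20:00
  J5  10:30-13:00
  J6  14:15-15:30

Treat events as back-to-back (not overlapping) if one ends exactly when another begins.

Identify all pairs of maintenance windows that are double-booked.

Sorted by start: J1, J3, J5, J2, J6, J4.
J3 starts before J1 ends → J1 and J3 overlap.
J5 starts after J1 ends, so nothing later overlaps J1 either.
J5 starts exactly when J3 ends (back-to-back, no overlap), so nothing later overlaps J3 either.
J2 starts before J5 ends → J5 and J2 overlap.
J6 starts after J5 ends, so nothing later overlaps J5 either.
J6 starts before J2 ends → J2 and J6 overlap.
J4 starts after J2 ends.
J4 starts after J6 ends.

J1 & J3, J2 & J5, J2 & J6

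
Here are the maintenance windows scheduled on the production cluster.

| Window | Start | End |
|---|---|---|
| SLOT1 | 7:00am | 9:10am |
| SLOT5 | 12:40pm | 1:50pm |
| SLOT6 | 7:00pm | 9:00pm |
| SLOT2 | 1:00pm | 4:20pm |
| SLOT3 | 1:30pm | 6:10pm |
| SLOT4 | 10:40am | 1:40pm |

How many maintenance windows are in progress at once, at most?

4

Sort all start/end points and keep a running count:
7:00am start SLOT1 → 1
9:10am end SLOT1 → 0
10:40am start SLOT4 → 1
12:40pm start SLOT5 → 2
1:00pm start SLOT2 → 3
1:30pm start SLOT3 → 4
1:40pm end SLOT4 → 3
1:50pm end SLOT5 → 2
4:20pm end SLOT2 → 1
6:10pm end SLOT3 → 0
7:00pm start SLOT6 → 1
9:00pm end SLOT6 → 0
Peak is 4, at 1:30pm (SLOT2, SLOT3, SLOT4, SLOT5).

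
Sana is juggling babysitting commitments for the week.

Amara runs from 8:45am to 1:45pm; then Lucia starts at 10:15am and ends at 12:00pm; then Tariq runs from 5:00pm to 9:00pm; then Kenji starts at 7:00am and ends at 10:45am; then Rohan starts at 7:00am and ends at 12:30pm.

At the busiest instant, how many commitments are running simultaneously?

4

Walk through starts and ends in time order (an end at T is processed before a start at T):
7:00am start Kenji → 1
7:00am start Rohan → 2
8:45am start Amara → 3
10:15am start Lucia → 4
10:45am end Kenji → 3
12:00pm end Lucia → 2
12:30pm end Rohan → 1
1:45pm end Amara → 0
5:00pm start Tariq → 1
9:00pm end Tariq → 0
Peak is 4, at 10:15am (Amara, Kenji, Lucia, Rohan).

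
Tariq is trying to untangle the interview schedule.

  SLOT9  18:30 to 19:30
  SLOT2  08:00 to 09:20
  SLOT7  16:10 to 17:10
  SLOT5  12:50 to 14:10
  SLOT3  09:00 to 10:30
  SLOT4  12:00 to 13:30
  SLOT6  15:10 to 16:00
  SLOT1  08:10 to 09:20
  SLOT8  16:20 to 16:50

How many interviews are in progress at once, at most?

Walk through starts and ends in time order (an end at T is processed before a start at T):
08:00 start SLOT2 → 1
08:10 start SLOT1 → 2
09:00 start SLOT3 → 3
09:20 end SLOT1 → 2
09:20 end SLOT2 → 1
10:30 end SLOT3 → 0
12:00 start SLOT4 → 1
12:50 start SLOT5 → 2
13:30 end SLOT4 → 1
14:10 end SLOT5 → 0
15:10 start SLOT6 → 1
16:00 end SLOT6 → 0
16:10 start SLOT7 → 1
16:20 start SLOT8 → 2
16:50 end SLOT8 → 1
17:10 end SLOT7 → 0
18:30 start SLOT9 → 1
19:30 end SLOT9 → 0
Peak is 3, at 09:00 (SLOT1, SLOT2, SLOT3).

3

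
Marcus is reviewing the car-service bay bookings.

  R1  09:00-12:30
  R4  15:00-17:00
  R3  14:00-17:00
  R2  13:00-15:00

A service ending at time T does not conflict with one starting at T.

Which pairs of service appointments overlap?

Sorted by start: R1, R2, R3, R4.
R2 starts after R1 ends, so R1 has no further overlaps.
R3 starts before R2 ends → R2 and R3 overlap.
R4 starts exactly when R2 ends (back-to-back, no overlap).
R4 starts before R3 ends → R3 and R4 overlap.

R2 & R3, R3 & R4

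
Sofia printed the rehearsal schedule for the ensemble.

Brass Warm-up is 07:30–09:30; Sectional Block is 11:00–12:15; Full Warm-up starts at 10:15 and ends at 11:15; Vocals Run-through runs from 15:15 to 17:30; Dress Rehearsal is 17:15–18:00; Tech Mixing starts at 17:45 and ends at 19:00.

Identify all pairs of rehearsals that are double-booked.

Two intervals overlap when each starts before the other ends.
Sorted by start: Brass Warm-up, Full Warm-up, Sectional Block, Vocals Run-through, Dress Rehearsal, Tech Mixing.
Full Warm-up starts after Brass Warm-up ends; Brass Warm-up is clear from here.
Sectional Block starts before Full Warm-up ends → Full Warm-up and Sectional Block overlap.
Vocals Run-through starts after Full Warm-up ends; Full Warm-up is clear from here.
Vocals Run-through starts after Sectional Block ends; Sectional Block is clear from here.
Dress Rehearsal starts before Vocals Run-through ends → Vocals Run-through and Dress Rehearsal overlap.
Tech Mixing starts after Vocals Run-through ends.
Tech Mixing starts before Dress Rehearsal ends → Dress Rehearsal and Tech Mixing overlap.

Dress Rehearsal & Tech Mixing, Dress Rehearsal & Vocals Run-through, Full Warm-up & Sectional Block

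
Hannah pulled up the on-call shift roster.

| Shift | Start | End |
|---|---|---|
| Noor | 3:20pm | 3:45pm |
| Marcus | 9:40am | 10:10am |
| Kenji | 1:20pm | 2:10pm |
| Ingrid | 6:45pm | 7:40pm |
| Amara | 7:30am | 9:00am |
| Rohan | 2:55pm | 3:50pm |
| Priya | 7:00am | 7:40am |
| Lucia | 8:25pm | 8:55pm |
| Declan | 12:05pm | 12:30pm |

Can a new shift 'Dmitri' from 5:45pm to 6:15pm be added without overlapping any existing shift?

Yes — the slot is free

Priya: ends 7:40am at or before Dmitri starts 5:45pm → clear.
Amara: ends 9:00am at or before Dmitri starts 5:45pm → clear.
Marcus: ends 10:10am at or before Dmitri starts 5:45pm → clear.
Declan: ends 12:30pm at or before Dmitri starts 5:45pm → clear.
Kenji: ends 2:10pm at or before Dmitri starts 5:45pm → clear.
Rohan: ends 3:50pm at or before Dmitri starts 5:45pm → clear.
Noor: ends 3:45pm at or before Dmitri starts 5:45pm → clear.
Ingrid: starts 6:45pm at or after Dmitri ends 6:15pm → clear.
Lucia: starts 8:25pm at or after Dmitri ends 6:15pm → clear.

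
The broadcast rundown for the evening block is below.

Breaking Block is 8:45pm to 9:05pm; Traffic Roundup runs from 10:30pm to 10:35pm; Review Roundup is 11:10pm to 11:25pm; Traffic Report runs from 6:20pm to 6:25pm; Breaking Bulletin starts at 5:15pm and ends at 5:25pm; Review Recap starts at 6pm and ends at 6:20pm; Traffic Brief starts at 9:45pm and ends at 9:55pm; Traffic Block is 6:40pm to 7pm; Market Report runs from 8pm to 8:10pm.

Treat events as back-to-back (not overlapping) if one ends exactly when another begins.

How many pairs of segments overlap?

Sorted by start: Breaking Bulletin, Review Recap, Traffic Report, Traffic Block, Market Report, Breaking Block, Traffic Brief, Traffic Roundup, Review Roundup.
Review Recap starts after Breaking Bulletin ends — done with Breaking Bulletin.
Traffic Report starts exactly when Review Recap ends (back-to-back, no overlap) — done with Review Recap.
Traffic Block starts after Traffic Report ends — done with Traffic Report.
Market Report starts after Traffic Block ends — done with Traffic Block.
Breaking Block starts after Market Report ends — done with Market Report.
Traffic Brief starts after Breaking Block ends — done with Breaking Block.
Traffic Roundup starts after Traffic Brief ends — done with Traffic Brief.
Review Roundup starts after Traffic Roundup ends.
No pair overlaps.

0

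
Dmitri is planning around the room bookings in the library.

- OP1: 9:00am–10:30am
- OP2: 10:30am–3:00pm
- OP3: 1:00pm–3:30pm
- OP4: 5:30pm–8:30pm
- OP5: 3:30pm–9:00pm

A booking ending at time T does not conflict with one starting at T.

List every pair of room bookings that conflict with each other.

OP2 & OP3, OP4 & OP5

Sorted by start: OP1, OP2, OP3, OP5, OP4.
OP2 starts exactly when OP1 ends (back-to-back, no overlap), so OP1 has no further overlaps.
OP3 starts before OP2 ends → OP2 and OP3 overlap.
OP5 starts after OP2 ends, so OP2 has no further overlaps.
OP5 starts exactly when OP3 ends (back-to-back, no overlap), so OP3 has no further overlaps.
OP4 starts before OP5 ends → OP5 and OP4 overlap.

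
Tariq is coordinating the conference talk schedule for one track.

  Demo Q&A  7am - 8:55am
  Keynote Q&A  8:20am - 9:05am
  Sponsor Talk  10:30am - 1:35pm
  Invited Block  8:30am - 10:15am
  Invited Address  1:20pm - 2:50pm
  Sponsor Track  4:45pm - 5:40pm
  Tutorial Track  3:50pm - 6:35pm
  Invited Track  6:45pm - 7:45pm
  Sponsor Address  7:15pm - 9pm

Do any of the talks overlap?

Sorted by start: Demo Q&A, Keynote Q&A, Invited Block, Sponsor Talk, Invited Address, Tutorial Track, Sponsor Track, Invited Track, Sponsor Address.
Keynote Q&A starts before Demo Q&A ends → Demo Q&A and Keynote Q&A overlap.
That's a conflict, so the schedule is not conflict-free.

Yes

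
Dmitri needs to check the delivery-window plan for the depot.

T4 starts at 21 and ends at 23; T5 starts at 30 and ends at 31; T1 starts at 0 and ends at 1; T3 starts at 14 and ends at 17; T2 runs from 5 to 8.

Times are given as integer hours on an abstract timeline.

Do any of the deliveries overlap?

No

Check each pair: they overlap iff neither finishes before the other starts.
Sorted by start: T1, T2, T3, T4, T5.
T2 starts after T1 ends; T1 is clear from here.
T3 starts after T2 ends; T2 is clear from here.
T4 starts after T3 ends; T3 is clear from here.
T5 starts after T4 ends.
Every pair is clear; the schedule has no overlaps.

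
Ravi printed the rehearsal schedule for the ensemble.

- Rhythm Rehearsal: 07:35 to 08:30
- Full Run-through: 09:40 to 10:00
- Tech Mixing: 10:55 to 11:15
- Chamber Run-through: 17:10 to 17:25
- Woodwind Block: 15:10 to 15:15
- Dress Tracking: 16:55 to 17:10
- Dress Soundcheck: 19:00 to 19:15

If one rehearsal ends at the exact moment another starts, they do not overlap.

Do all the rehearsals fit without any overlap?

Sorted by start: Rhythm Rehearsal, Full Run-through, Tech Mixing, Woodwind Block, Dress Tracking, Chamber Run-through, Dress Soundcheck.
Full Run-through starts after Rhythm Rehearsal ends; Rhythm Rehearsal is clear from here.
Tech Mixing starts after Full Run-through ends; Full Run-through is clear from here.
Woodwind Block starts after Tech Mixing ends; Tech Mixing is clear from here.
Dress Tracking starts after Woodwind Block ends; Woodwind Block is clear from here.
Chamber Run-through starts exactly when Dress Tracking ends (back-to-back, no overlap); Dress Tracking is clear from here.
Dress Soundcheck starts after Chamber Run-through ends.
Every pair is clear; the schedule has no overlaps.

Yes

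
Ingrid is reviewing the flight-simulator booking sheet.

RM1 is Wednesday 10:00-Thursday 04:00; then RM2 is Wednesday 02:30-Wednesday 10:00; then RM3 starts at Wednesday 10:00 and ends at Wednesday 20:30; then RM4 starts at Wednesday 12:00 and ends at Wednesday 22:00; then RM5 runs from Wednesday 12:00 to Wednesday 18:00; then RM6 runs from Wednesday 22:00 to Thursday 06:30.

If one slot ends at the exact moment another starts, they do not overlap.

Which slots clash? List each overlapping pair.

Sorted by start: RM2, RM1, RM3, RM4, RM5, RM6.
RM1 starts exactly when RM2 ends (back-to-back, no overlap), so nothing later overlaps RM2 either.
RM3 starts before RM1 ends → RM1 and RM3 overlap.
RM4 starts before RM1 ends → RM1 and RM4 overlap.
RM5 starts before RM1 ends → RM1 and RM5 overlap.
RM6 starts before RM1 ends → RM1 and RM6 overlap.
RM4 starts before RM3 ends → RM3 and RM4 overlap.
RM5 starts before RM3 ends → RM3 and RM5 overlap.
RM6 starts after RM3 ends.
RM5 starts before RM4 ends → RM4 and RM5 overlap.
RM6 starts exactly when RM4 ends (back-to-back, no overlap).
RM6 starts after RM5 ends.

RM1 & RM3, RM1 & RM4, RM1 & RM5, RM1 & RM6, RM3 & RM4, RM3 & RM5, RM4 & RM5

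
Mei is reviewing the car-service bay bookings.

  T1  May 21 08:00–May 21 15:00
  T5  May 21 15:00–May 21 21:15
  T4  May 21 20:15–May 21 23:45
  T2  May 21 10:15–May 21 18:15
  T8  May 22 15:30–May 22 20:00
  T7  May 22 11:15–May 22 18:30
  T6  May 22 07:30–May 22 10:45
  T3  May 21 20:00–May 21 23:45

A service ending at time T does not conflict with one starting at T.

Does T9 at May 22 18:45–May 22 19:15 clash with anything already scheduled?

Yes — it overlaps T8

T1: ends May 21 15:00 at or before T9 starts May 22 18:45 → clear.
T2: ends May 21 18:15 at or before T9 starts May 22 18:45 → clear.
T5: ends May 21 21:15 at or before T9 starts May 22 18:45 → clear.
T3: ends May 21 23:45 at or before T9 starts May 22 18:45 → clear.
T4: ends May 21 23:45 at or before T9 starts May 22 18:45 → clear.
T6: ends May 22 10:45 at or before T9 starts May 22 18:45 → clear.
T7: ends May 22 18:30 at or before T9 starts May 22 18:45 → clear.
T8: starts May 22 15:30 before T9 ends May 22 19:15, and ends May 22 20:00 after T9 starts May 22 18:45 → overlap.
T9 overlaps T8.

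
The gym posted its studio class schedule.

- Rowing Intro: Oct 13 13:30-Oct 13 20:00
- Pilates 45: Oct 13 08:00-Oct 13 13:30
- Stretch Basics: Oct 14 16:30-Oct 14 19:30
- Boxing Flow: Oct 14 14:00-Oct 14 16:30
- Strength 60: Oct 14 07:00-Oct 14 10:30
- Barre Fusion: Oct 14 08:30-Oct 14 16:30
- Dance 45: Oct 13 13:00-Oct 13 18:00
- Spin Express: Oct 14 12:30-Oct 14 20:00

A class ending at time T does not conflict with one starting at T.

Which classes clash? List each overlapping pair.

Sorted by start: Pilates 45, Dance 45, Rowing Intro, Strength 60, Barre Fusion, Spin Express, Boxing Flow, Stretch Basics.
Dance 45 starts before Pilates 45 ends → Pilates 45 and Dance 45 overlap.
Rowing Intro starts exactly when Pilates 45 ends (back-to-back, no overlap); Pilates 45 is clear from here.
Rowing Intro starts before Dance 45 ends → Dance 45 and Rowing Intro overlap.
Strength 60 starts after Dance 45 ends; Dance 45 is clear from here.
Strength 60 starts after Rowing Intro ends; Rowing Intro is clear from here.
Barre Fusion starts before Strength 60 ends → Strength 60 and Barre Fusion overlap.
Spin Express starts after Strength 60 ends; Strength 60 is clear from here.
Spin Express starts before Barre Fusion ends → Barre Fusion and Spin Express overlap.
Boxing Flow starts before Barre Fusion ends → Barre Fusion and Boxing Flow overlap.
Stretch Basics starts exactly when Barre Fusion ends (back-to-back, no overlap).
Boxing Flow starts before Spin Express ends → Spin Express and Boxing Flow overlap.
Stretch Basics starts before Spin Express ends → Spin Express and Stretch Basics overlap.
Stretch Basics starts exactly when Boxing Flow ends (back-to-back, no overlap).

Barre Fusion & Boxing Flow, Barre Fusion & Spin Express, Barre Fusion & Strength 60, Boxing Flow & Spin Express, Dance 45 & Pilates 45, Dance 45 & Rowing Intro, Spin Express & Stretch Basics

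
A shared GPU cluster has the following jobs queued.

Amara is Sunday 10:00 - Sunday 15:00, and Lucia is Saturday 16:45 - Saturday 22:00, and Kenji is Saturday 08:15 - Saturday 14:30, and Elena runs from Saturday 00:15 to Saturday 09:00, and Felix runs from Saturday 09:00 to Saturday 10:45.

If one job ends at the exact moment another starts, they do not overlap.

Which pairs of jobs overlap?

Sorted by start: Elena, Kenji, Felix, Lucia, Amara.
Kenji starts before Elena ends → Elena and Kenji overlap.
Felix starts exactly when Elena ends (back-to-back, no overlap), so nothing later overlaps Elena either.
Felix starts before Kenji ends → Kenji and Felix overlap.
Lucia starts after Kenji ends, so nothing later overlaps Kenji either.
Lucia starts after Felix ends, so nothing later overlaps Felix either.
Amara starts after Lucia ends.

Elena & Kenji, Felix & Kenji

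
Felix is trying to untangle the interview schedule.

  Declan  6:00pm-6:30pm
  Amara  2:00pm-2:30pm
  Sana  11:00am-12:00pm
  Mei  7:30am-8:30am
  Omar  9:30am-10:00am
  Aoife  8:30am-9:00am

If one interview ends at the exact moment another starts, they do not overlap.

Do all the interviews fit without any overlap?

Yes

Sorted by start: Mei, Aoife, Omar, Sana, Amara, Declan.
Aoife starts exactly when Mei ends (back-to-back, no overlap); Mei is clear from here.
Omar starts after Aoife ends; Aoife is clear from here.
Sana starts after Omar ends; Omar is clear from here.
Amara starts after Sana ends; Sana is clear from here.
Declan starts after Amara ends.
Every pair is clear; the schedule has no overlaps.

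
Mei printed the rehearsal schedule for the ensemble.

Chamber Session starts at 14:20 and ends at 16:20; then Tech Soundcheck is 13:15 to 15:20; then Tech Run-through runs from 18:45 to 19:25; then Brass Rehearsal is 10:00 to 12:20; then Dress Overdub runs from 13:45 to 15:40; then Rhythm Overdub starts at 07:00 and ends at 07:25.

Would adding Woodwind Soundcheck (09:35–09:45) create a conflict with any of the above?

Rhythm Overdub: ends 07:25 at or before Woodwind Soundcheck starts 09:35 → clear.
Brass Rehearsal: starts 10:00 at or after Woodwind Soundcheck ends 09:45 → clear.
Tech Soundcheck: starts 13:15 at or after Woodwind Soundcheck ends 09:45 → clear.
Dress Overdub: starts 13:45 at or after Woodwind Soundcheck ends 09:45 → clear.
Chamber Session: starts 14:20 at or after Woodwind Soundcheck ends 09:45 → clear.
Tech Run-through: starts 18:45 at or after Woodwind Soundcheck ends 09:45 → clear.

No — it doesn't clash with anything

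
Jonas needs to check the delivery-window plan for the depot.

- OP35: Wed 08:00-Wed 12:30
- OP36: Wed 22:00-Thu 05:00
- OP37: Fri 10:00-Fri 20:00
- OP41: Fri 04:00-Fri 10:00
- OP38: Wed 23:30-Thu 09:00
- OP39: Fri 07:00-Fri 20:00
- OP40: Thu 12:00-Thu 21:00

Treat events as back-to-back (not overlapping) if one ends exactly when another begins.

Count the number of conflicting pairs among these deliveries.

Sorted by start: OP35, OP36, OP38, OP40, OP41, OP39, OP37.
OP36 starts after OP35 ends, so nothing later overlaps OP35 either.
OP38 starts before OP36 ends → OP36 and OP38 overlap.
OP40 starts after OP36 ends, so nothing later overlaps OP36 either.
OP40 starts after OP38 ends, so nothing later overlaps OP38 either.
OP41 starts after OP40 ends, so nothing later overlaps OP40 either.
OP39 starts before OP41 ends → OP41 and OP39 overlap.
OP37 starts exactly when OP41 ends (back-to-back, no overlap).
OP37 starts before OP39 ends → OP39 and OP37 overlap.
Overlapping pairs: OP36 & OP38, OP37 & OP39, OP39 & OP41 — 3 in total.

3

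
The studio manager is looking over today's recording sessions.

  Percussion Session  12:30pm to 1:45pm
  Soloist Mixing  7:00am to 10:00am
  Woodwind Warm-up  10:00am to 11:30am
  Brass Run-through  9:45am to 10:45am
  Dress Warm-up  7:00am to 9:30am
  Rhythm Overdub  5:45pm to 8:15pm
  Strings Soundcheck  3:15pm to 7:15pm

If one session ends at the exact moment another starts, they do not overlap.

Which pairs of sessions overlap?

Sorted by start: Dress Warm-up, Soloist Mixing, Brass Run-through, Woodwind Warm-up, Percussion Session, Strings Soundcheck, Rhythm Overdub.
Soloist Mixing starts before Dress Warm-up ends → Dress Warm-up and Soloist Mixing overlap.
Brass Run-through starts after Dress Warm-up ends — done with Dress Warm-up.
Brass Run-through starts before Soloist Mixing ends → Soloist Mixing and Brass Run-through overlap.
Woodwind Warm-up starts exactly when Soloist Mixing ends (back-to-back, no overlap) — done with Soloist Mixing.
Woodwind Warm-up starts before Brass Run-through ends → Brass Run-through and Woodwind Warm-up overlap.
Percussion Session starts after Brass Run-through ends — done with Brass Run-through.
Percussion Session starts after Woodwind Warm-up ends — done with Woodwind Warm-up.
Strings Soundcheck starts after Percussion Session ends — done with Percussion Session.
Rhythm Overdub starts before Strings Soundcheck ends → Strings Soundcheck and Rhythm Overdub overlap.

Brass Run-through & Soloist Mixing, Brass Run-through & Woodwind Warm-up, Dress Warm-up & Soloist Mixing, Rhythm Overdub & Strings Soundcheck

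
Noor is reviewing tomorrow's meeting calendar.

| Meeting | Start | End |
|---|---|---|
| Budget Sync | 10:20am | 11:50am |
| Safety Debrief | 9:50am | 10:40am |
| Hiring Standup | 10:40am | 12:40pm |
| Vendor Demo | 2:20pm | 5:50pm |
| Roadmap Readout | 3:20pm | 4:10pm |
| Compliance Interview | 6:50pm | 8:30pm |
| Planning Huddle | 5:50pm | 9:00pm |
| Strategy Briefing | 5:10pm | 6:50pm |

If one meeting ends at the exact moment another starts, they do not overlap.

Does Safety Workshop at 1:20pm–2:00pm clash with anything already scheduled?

No — it doesn't clash with anything

Safety Debrief: ends 10:40am at or before Safety Workshop starts 1:20pm → clear.
Budget Sync: ends 11:50am at or before Safety Workshop starts 1:20pm → clear.
Hiring Standup: ends 12:40pm at or before Safety Workshop starts 1:20pm → clear.
Vendor Demo: starts 2:20pm at or after Safety Workshop ends 2:00pm → clear.
Roadmap Readout: starts 3:20pm at or after Safety Workshop ends 2:00pm → clear.
Strategy Briefing: starts 5:10pm at or after Safety Workshop ends 2:00pm → clear.
Planning Huddle: starts 5:50pm at or after Safety Workshop ends 2:00pm → clear.
Compliance Interview: starts 6:50pm at or after Safety Workshop ends 2:00pm → clear.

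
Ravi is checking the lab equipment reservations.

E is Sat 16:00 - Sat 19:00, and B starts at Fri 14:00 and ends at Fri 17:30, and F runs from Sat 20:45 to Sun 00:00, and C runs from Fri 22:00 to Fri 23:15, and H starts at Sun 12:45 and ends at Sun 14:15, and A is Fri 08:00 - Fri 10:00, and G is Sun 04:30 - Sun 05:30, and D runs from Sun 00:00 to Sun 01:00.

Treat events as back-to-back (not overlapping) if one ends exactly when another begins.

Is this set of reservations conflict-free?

Sorted by start: A, B, C, E, F, D, G, H.
B starts after A ends, so A has no further overlaps.
C starts after B ends, so B has no further overlaps.
E starts after C ends, so C has no further overlaps.
F starts after E ends, so E has no further overlaps.
D starts exactly when F ends (back-to-back, no overlap), so F has no further overlaps.
G starts after D ends, so D has no further overlaps.
H starts after G ends.
Every pair is clear; the schedule has no overlaps.

Yes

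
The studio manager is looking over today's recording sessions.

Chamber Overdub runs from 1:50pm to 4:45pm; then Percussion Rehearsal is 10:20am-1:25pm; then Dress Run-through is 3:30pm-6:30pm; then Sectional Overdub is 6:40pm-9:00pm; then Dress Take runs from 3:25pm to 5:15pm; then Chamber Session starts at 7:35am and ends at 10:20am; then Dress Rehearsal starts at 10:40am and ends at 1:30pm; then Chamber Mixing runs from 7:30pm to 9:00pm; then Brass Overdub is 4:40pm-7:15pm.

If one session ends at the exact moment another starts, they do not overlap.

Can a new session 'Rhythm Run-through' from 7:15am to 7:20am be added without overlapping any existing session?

Chamber Session: starts 7:35am at or after Rhythm Run-through ends 7:20am → clear.
Percussion Rehearsal: starts 10:20am at or after Rhythm Run-through ends 7:20am → clear.
Dress Rehearsal: starts 10:40am at or after Rhythm Run-through ends 7:20am → clear.
Chamber Overdub: starts 1:50pm at or after Rhythm Run-through ends 7:20am → clear.
Dress Take: starts 3:25pm at or after Rhythm Run-through ends 7:20am → clear.
Dress Run-through: starts 3:30pm at or after Rhythm Run-through ends 7:20am → clear.
Brass Overdub: starts 4:40pm at or after Rhythm Run-through ends 7:20am → clear.
Sectional Overdub: starts 6:40pm at or after Rhythm Run-through ends 7:20am → clear.
Chamber Mixing: starts 7:30pm at or after Rhythm Run-through ends 7:20am → clear.

Yes — the slot is free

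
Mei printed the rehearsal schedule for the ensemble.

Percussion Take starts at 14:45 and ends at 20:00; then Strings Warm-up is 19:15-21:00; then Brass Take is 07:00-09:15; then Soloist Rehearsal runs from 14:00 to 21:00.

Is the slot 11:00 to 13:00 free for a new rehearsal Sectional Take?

Brass Take: ends 09:15 at or before Sectional Take starts 11:00 → clear.
Soloist Rehearsal: starts 14:00 at or after Sectional Take ends 13:00 → clear.
Percussion Take: starts 14:45 at or after Sectional Take ends 13:00 → clear.
Strings Warm-up: starts 19:15 at or after Sectional Take ends 13:00 → clear.

Yes — the slot is free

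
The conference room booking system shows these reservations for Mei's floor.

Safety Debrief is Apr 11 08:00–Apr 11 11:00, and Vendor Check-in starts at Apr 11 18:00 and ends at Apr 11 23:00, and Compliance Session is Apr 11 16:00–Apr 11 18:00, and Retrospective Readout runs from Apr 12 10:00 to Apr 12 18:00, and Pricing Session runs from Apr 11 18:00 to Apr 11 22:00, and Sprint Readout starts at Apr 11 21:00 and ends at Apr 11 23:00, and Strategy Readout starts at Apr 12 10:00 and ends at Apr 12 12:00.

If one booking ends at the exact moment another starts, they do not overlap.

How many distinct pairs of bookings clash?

Check each pair: they overlap iff neither finishes before the other starts.
Sorted by start: Safety Debrief, Compliance Session, Pricing Session, Vendor Check-in, Sprint Readout, Strategy Readout, Retrospective Readout.
Compliance Session starts after Safety Debrief ends, so Safety Debrief has no further overlaps.
Pricing Session starts exactly when Compliance Session ends (back-to-back, no overlap), so Compliance Session has no further overlaps.
Vendor Check-in starts before Pricing Session ends → Pricing Session and Vendor Check-in overlap.
Sprint Readout starts before Pricing Session ends → Pricing Session and Sprint Readout overlap.
Strategy Readout starts after Pricing Session ends, so Pricing Session has no further overlaps.
Sprint Readout starts before Vendor Check-in ends → Vendor Check-in and Sprint Readout overlap.
Strategy Readout starts after Vendor Check-in ends, so Vendor Check-in has no further overlaps.
Strategy Readout starts after Sprint Readout ends, so Sprint Readout has no further overlaps.
Retrospective Readout starts before Strategy Readout ends → Strategy Readout and Retrospective Readout overlap.
Overlapping pairs: Pricing Session & Sprint Readout, Pricing Session & Vendor Check-in, Retrospective Readout & Strategy Readout, Sprint Readout & Vendor Check-in — 4 in total.

4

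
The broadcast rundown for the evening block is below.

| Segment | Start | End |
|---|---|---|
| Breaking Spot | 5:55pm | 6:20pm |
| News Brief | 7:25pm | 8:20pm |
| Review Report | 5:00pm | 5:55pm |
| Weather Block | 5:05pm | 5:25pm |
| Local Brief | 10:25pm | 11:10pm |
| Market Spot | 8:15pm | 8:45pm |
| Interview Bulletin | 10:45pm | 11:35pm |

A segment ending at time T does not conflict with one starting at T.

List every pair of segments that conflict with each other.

Sorted by start: Review Report, Weather Block, Breaking Spot, News Brief, Market Spot, Local Brief, Interview Bulletin.
Weather Block starts before Review Report ends → Review Report and Weather Block overlap.
Breaking Spot starts exactly when Review Report ends (back-to-back, no overlap), so Review Report has no further overlaps.
Breaking Spot starts after Weather Block ends, so Weather Block has no further overlaps.
News Brief starts after Breaking Spot ends, so Breaking Spot has no further overlaps.
Market Spot starts before News Brief ends → News Brief and Market Spot overlap.
Local Brief starts after News Brief ends, so News Brief has no further overlaps.
Local Brief starts after Market Spot ends, so Market Spot has no further overlaps.
Interview Bulletin starts before Local Brief ends → Local Brief and Interview Bulletin overlap.

Interview Bulletin & Local Brief, Market Spot & News Brief, Review Report & Weather Block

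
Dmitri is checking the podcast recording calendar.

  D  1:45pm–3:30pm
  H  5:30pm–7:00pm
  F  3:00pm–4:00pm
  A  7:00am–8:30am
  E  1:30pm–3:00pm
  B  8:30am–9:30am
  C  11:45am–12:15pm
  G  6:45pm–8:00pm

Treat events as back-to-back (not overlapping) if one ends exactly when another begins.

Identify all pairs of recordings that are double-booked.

D & E, D & F, G & H

Check each pair: they overlap iff neither finishes before the other starts.
Sorted by start: A, B, C, E, D, F, H, G.
B starts exactly when A ends (back-to-back, no overlap) — done with A.
C starts after B ends — done with B.
E starts after C ends — done with C.
D starts before E ends → E and D overlap.
F starts exactly when E ends (back-to-back, no overlap) — done with E.
F starts before D ends → D and F overlap.
H starts after D ends — done with D.
H starts after F ends — done with F.
G starts before H ends → H and G overlap.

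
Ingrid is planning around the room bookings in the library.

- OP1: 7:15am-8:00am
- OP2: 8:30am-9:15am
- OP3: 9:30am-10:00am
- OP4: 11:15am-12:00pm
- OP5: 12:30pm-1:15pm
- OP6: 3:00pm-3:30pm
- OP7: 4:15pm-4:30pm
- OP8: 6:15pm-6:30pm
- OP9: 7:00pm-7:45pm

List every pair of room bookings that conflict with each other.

no overlapping pairs

Sorted by start: OP1, OP2, OP3, OP4, OP5, OP6, OP7, OP8, OP9.
OP2 starts after OP1 ends; OP1 is clear from here.
OP3 starts after OP2 ends; OP2 is clear from here.
OP4 starts after OP3 ends; OP3 is clear from here.
OP5 starts after OP4 ends; OP4 is clear from here.
OP6 starts after OP5 ends; OP5 is clear from here.
OP7 starts after OP6 ends; OP6 is clear from here.
OP8 starts after OP7 ends; OP7 is clear from here.
OP9 starts after OP8 ends.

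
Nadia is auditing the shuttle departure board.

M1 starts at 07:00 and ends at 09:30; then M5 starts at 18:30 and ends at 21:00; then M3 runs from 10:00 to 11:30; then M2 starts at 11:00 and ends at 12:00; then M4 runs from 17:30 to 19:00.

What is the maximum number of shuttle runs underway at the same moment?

2

Sort all start/end points and keep a running count:
07:00 start M1 → 1
09:30 end M1 → 0
10:00 start M3 → 1
11:00 start M2 → 2
11:30 end M3 → 1
12:00 end M2 → 0
17:30 start M4 → 1
18:30 start M5 → 2
19:00 end M4 → 1
21:00 end M5 → 0
Peak is 2, at 11:00 (M2, M3).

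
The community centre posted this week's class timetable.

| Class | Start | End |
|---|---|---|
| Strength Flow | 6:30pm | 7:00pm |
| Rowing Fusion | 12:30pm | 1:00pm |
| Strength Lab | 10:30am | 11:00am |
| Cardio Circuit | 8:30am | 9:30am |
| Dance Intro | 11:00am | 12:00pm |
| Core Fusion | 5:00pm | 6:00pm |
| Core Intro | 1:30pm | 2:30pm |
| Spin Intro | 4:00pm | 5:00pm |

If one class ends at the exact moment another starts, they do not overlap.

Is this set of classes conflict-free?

Yes

Sorted by start: Cardio Circuit, Strength Lab, Dance Intro, Rowing Fusion, Core Intro, Spin Intro, Core Fusion, Strength Flow.
Strength Lab starts after Cardio Circuit ends; Cardio Circuit is clear from here.
Dance Intro starts exactly when Strength Lab ends (back-to-back, no overlap); Strength Lab is clear from here.
Rowing Fusion starts after Dance Intro ends; Dance Intro is clear from here.
Core Intro starts after Rowing Fusion ends; Rowing Fusion is clear from here.
Spin Intro starts after Core Intro ends; Core Intro is clear from here.
Core Fusion starts exactly when Spin Intro ends (back-to-back, no overlap); Spin Intro is clear from here.
Strength Flow starts after Core Fusion ends.
Every pair is clear; the schedule has no overlaps.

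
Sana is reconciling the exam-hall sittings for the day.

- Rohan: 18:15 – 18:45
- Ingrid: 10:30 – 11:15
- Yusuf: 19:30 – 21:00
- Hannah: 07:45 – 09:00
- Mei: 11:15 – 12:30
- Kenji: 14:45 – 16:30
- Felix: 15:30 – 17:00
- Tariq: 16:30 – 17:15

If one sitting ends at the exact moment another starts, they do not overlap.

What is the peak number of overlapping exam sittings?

2

Sweep the timeline, counting +1 at each start and −1 at each end (ends before starts at a tie):
07:45 start Hannah → 1
09:00 end Hannah → 0
10:30 start Ingrid → 1
11:15 end Ingrid → 0
11:15 start Mei → 1
12:30 end Mei → 0
14:45 start Kenji → 1
15:30 start Felix → 2
16:30 end Kenji → 1
16:30 start Tariq → 2
17:00 end Felix → 1
17:15 end Tariq → 0
18:15 start Rohan → 1
18:45 end Rohan → 0
19:30 start Yusuf → 1
21:00 end Yusuf → 0
Peak is 2, at 15:30 (Felix, Kenji).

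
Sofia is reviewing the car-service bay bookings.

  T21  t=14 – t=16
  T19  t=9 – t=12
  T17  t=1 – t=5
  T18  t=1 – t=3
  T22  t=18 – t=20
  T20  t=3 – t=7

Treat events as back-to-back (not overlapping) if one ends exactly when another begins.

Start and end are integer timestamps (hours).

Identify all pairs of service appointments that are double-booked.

T17 & T18, T17 & T20

Check each pair: they overlap iff neither finishes before the other starts.
Sorted by start: T17, T18, T20, T19, T21, T22.
T18 starts before T17 ends → T17 and T18 overlap.
T20 starts before T17 ends → T17 and T20 overlap.
T19 starts after T17 ends, so nothing later overlaps T17 either.
T20 starts exactly when T18 ends (back-to-back, no overlap), so nothing later overlaps T18 either.
T19 starts after T20 ends, so nothing later overlaps T20 either.
T21 starts after T19 ends, so nothing later overlaps T19 either.
T22 starts after T21 ends.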